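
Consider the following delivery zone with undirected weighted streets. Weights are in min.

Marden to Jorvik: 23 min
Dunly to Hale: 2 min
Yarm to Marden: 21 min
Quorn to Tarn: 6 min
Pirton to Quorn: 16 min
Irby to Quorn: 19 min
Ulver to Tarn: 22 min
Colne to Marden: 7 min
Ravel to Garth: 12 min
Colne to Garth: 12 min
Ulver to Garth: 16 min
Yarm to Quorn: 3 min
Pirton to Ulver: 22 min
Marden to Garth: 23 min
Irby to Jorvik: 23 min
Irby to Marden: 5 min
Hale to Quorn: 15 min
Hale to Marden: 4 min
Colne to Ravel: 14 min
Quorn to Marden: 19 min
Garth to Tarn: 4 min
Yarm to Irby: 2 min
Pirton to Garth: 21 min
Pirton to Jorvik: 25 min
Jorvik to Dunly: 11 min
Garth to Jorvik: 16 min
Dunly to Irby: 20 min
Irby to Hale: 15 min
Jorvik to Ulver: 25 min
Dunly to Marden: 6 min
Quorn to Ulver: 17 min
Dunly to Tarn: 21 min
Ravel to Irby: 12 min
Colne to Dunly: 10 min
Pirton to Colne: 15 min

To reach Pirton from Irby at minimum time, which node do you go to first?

Yarm

Compare a few routes:
Irby–Yarm–Quorn–Pirton: 2+3+16 = 21
Irby–Yarm–Quorn–Tarn–Garth–Pirton: 2+3+6+4+21 = 36
Irby–Marden–Colne–Pirton: 5+7+15 = 27
Irby–Quorn–Pirton: 19+16 = 35
Cheapest is Irby–Yarm–Quorn–Pirton at 21 min.
So from Irby the first move is to Yarm.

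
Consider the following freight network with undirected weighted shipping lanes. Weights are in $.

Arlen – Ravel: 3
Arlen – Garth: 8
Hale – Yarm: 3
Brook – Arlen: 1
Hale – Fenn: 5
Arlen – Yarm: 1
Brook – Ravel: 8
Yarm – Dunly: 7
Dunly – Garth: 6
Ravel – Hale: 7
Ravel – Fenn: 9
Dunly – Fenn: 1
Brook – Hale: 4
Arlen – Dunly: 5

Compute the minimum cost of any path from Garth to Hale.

$12

Enumerating some paths:
Garth → Arlen → Brook → Hale: 8+1+4 = 13
Garth → Dunly → Fenn → Hale: 6+1+5 = 12
The minimum is $12 via Garth → Dunly → Fenn → Hale.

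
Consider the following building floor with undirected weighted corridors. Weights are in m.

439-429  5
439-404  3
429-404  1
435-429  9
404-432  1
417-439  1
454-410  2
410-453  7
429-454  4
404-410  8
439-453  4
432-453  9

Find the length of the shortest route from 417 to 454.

9 m

Compare a few routes:
417 → 439 → 404 → 410 → 454: 1+3+8+2 = 14
417 → 439 → 453 → 410 → 454: 1+4+7+2 = 14
417 → 439 → 404 → 429 → 454: 1+3+1+4 = 9
417 → 439 → 429 → 454: 1+5+4 = 10
The minimum is 9 m via 417 → 439 → 404 → 429 → 454.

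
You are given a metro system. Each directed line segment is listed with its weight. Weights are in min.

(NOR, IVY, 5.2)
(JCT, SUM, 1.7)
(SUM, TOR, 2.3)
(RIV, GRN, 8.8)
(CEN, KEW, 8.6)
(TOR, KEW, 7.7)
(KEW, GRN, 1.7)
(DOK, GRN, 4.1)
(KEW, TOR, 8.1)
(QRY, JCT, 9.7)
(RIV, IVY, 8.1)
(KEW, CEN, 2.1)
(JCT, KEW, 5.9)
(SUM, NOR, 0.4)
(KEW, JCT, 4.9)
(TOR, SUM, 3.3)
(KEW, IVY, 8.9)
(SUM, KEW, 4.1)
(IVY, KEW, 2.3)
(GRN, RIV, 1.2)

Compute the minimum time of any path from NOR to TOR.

15.6 min

Settle nodes by increasing distance from NOR:
NOR: 0
IVY: 5.2  (via NOR)
KEW: 7.5  (via IVY)
GRN: 9.2  (via KEW)
CEN: 9.6  (via KEW)
RIV: 10.4  (via GRN)
JCT: 12.4  (via KEW)
SUM: 14.1  (via JCT)
TOR: 15.6  (via KEW)
Shortest route: NOR → IVY → KEW → TOR = 15.6 min.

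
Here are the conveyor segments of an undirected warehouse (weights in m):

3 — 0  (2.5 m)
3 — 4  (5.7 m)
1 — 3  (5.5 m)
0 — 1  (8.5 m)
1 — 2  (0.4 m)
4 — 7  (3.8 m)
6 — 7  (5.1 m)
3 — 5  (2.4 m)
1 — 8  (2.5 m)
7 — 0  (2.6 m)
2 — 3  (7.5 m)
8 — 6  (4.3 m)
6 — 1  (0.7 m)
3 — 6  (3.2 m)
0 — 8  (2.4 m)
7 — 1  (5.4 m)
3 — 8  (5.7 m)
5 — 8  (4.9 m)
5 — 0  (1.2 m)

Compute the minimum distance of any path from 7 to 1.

Shortest distances from 7:
7: 0
0: 2.6  (via 7)
4: 3.8  (via 7)
5: 3.8  (via 0)
8: 5  (via 0)
3: 5.1  (via 0)
6: 5.1  (via 7)
1: 5.4  (via 7)
Shortest route: 7 → 1 = 5.4 m.

5.4 m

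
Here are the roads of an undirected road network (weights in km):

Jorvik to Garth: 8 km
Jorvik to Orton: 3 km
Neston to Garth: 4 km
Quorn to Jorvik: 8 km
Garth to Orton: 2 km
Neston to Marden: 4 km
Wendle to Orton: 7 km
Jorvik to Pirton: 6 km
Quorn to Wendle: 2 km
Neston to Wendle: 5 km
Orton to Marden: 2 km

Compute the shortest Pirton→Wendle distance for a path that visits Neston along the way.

Shortest Pirton→Neston: Pirton → Jorvik → Orton → Garth → Neston = 15
Best Neston to Wendle: Neston → Wendle costing 5
Total via Neston: 15 + 5 = 20 km.

20 km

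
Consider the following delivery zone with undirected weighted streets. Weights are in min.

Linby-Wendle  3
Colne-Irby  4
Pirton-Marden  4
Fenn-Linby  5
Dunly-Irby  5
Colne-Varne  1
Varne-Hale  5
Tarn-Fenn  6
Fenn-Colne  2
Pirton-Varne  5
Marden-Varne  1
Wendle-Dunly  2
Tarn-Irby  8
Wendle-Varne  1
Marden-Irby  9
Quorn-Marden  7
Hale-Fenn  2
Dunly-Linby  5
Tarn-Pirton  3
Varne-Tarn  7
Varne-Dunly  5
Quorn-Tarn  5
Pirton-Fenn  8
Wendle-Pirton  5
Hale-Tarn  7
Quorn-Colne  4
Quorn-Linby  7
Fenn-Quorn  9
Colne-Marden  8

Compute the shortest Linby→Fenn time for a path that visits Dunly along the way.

11 min

Best Linby to Dunly: Linby–Dunly costing 5
Shortest Dunly→Fenn: Dunly–Wendle–Varne–Colne–Fenn = 6
Total via Dunly: 5 + 6 = 11 min.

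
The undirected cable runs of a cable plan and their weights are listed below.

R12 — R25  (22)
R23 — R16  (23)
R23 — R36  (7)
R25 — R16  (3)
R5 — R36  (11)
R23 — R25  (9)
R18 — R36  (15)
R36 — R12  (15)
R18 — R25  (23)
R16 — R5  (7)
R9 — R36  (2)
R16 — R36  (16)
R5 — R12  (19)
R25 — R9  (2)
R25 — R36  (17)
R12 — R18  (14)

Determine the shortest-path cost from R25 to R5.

10

Settle nodes by increasing distance from R25:
R25: 0
R9: 2  (via R25)
R16: 3  (via R25)
R36: 4  (via R9)
R23: 9  (via R25)
R5: 10  (via R16)
Shortest route: R25–R16–R5 = 10.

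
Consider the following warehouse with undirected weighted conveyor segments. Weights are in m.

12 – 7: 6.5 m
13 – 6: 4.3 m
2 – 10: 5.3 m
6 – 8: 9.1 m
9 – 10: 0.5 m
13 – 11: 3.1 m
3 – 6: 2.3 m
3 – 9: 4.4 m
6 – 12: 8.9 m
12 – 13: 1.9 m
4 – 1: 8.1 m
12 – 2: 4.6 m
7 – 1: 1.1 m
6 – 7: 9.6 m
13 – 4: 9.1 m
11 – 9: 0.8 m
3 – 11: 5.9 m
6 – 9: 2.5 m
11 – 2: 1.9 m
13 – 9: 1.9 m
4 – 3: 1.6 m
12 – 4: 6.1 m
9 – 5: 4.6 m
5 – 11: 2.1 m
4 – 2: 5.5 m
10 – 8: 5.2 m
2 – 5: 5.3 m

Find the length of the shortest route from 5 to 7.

Candidate routes:
5 - 11 - 9 - 13 - 12 - 7: 2.1+0.8+1.9+1.9+6.5 = 13.2
5 - 9 - 13 - 12 - 7: 4.6+1.9+1.9+6.5 = 14.9
5 - 11 - 13 - 12 - 7: 2.1+3.1+1.9+6.5 = 13.6
5 - 11 - 9 - 6 - 7: 2.1+0.8+2.5+9.6 = 15
The minimum is 13.2 m via 5 - 11 - 9 - 13 - 12 - 7.

13.2 m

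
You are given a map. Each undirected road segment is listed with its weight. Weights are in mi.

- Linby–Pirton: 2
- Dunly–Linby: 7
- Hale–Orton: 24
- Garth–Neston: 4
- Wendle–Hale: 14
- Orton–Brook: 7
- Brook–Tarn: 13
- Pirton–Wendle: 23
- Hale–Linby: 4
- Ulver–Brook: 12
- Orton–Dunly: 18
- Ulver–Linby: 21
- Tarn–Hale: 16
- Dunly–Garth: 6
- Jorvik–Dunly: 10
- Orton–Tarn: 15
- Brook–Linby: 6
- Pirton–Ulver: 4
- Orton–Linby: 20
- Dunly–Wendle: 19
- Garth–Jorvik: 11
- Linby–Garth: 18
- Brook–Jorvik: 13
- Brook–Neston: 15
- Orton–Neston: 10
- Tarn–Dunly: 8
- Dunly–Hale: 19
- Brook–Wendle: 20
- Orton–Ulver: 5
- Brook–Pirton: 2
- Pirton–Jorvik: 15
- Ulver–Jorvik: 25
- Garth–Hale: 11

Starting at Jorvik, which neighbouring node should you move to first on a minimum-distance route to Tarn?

Dunly

Candidate routes:
Jorvik–Garth–Dunly–Tarn: 11+6+8 = 25
Jorvik–Dunly–Tarn: 10+8 = 18
The minimum is 18 mi via Jorvik–Dunly–Tarn.
So from Jorvik the first move is to Dunly.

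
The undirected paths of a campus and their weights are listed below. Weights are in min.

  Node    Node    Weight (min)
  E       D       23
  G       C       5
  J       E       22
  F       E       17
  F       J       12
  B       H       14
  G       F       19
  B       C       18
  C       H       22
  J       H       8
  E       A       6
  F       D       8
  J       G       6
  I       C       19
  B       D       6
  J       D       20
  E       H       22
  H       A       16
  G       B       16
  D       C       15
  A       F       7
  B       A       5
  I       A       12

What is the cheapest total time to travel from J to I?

30 min

Shortest distances from J:
J: 0
G: 6  (via J)
H: 8  (via J)
C: 11  (via G)
F: 12  (via J)
A: 19  (via F)
D: 20  (via J)
B: 22  (via G)
E: 22  (via J)
I: 30  (via C)
Shortest route: J → G → C → I = 30 min.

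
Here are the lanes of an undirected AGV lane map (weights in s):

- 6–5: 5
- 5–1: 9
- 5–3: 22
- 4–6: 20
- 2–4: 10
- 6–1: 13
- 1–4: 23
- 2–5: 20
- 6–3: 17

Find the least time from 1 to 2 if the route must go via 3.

72 s

Best 1 to 3: 1 → 6 → 3 costing 30
Shortest 3→2: 3 → 5 → 2 = 42
Total via 3: 30 + 42 = 72 s.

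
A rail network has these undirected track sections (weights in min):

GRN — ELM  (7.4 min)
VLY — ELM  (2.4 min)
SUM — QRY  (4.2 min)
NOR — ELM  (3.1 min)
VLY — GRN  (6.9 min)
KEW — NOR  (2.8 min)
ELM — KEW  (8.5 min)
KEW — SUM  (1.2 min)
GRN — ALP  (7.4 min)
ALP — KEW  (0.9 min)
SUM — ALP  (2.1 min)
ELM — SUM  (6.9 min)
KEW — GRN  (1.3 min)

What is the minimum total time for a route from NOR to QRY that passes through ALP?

10 min

Shortest NOR→ALP: NOR → KEW → ALP = 3.7
Best ALP to QRY: ALP → SUM → QRY costing 6.3
Total via ALP: 3.7 + 6.3 = 10 min.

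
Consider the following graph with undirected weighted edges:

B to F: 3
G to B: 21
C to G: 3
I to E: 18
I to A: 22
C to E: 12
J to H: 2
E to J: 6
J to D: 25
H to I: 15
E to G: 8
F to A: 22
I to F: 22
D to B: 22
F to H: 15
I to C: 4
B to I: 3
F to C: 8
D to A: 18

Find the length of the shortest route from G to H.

Shortest distances from G:
G: 0
C: 3  (via G)
I: 7  (via C)
E: 8  (via G)
B: 10  (via I)
F: 11  (via C)
J: 14  (via E)
H: 16  (via J)
Shortest route: G–E–J–H = 16.

16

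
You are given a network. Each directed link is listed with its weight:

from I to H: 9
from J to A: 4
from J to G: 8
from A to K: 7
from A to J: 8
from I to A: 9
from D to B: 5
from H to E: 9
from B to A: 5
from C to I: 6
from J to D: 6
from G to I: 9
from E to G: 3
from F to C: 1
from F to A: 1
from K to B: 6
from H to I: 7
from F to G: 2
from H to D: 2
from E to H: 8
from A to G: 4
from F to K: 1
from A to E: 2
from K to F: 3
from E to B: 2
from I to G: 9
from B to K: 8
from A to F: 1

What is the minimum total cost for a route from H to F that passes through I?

17

Best H to I: H–I costing 7
Best I to F: I–A–F costing 10
Total via I: 7 + 10 = 17.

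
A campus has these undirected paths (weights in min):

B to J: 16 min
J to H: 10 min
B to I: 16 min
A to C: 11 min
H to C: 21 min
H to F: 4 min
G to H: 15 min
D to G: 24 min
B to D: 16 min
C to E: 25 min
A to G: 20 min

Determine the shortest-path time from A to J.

Compare a few routes:
A - C - H - J: 11+21+10 = 42
A - G - H - J: 20+15+10 = 45
Cheapest is A - C - H - J at 42 min.

42 min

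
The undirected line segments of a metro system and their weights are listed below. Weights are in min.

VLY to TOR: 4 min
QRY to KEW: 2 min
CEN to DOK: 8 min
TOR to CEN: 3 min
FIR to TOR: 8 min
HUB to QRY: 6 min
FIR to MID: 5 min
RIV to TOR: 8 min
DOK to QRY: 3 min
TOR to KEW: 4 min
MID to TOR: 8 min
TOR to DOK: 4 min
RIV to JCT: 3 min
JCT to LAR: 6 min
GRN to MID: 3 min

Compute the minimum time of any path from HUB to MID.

Settle nodes by increasing distance from HUB:
HUB: 0
QRY: 6  (via HUB)
KEW: 8  (via QRY)
DOK: 9  (via QRY)
TOR: 12  (via KEW)
CEN: 15  (via TOR)
VLY: 16  (via TOR)
MID: 20  (via TOR)
Shortest route: HUB → QRY → KEW → TOR → MID = 20 min.

20 min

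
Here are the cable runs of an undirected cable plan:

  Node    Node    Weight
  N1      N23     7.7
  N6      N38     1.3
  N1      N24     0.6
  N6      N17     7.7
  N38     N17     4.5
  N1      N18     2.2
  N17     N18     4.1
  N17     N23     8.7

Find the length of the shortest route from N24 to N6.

Compare a few routes:
N24 - N1 - N18 - N17 - N6: 0.6+2.2+4.1+7.7 = 14.6
N24 - N1 - N18 - N17 - N38 - N6: 0.6+2.2+4.1+4.5+1.3 = 12.7
Cheapest is N24 - N1 - N18 - N17 - N38 - N6 at 12.7.

12.7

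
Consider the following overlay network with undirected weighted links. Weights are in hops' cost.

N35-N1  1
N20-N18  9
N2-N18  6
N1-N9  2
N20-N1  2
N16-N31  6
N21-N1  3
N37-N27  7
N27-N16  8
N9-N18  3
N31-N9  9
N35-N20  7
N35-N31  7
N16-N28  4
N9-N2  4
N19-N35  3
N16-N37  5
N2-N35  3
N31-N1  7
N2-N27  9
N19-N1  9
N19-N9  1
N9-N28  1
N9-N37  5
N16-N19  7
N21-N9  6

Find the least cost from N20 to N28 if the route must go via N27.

27 hops' cost

Shortest N20→N27: N20–N1–N35–N2–N27 = 15
Best N27 to N28: N27–N16–N28 costing 12
Total via N27: 15 + 12 = 27 hops' cost.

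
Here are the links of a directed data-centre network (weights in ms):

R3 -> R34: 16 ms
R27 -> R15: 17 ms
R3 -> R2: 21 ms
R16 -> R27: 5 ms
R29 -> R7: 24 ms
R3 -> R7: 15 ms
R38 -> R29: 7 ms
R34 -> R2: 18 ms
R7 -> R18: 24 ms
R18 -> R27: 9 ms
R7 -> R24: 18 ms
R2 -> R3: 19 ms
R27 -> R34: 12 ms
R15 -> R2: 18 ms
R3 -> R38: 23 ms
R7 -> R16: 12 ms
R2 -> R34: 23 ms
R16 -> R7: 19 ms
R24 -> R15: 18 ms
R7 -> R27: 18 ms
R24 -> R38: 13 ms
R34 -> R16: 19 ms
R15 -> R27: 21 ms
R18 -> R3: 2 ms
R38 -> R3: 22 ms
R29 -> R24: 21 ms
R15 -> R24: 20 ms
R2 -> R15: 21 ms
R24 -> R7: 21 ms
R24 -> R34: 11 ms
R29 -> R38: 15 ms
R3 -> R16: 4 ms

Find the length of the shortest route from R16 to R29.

57 ms

Compare a few routes:
R16 - R27 - R15 - R24 - R38 - R29: 5+17+20+13+7 = 62
R16 - R7 - R24 - R38 - R29: 19+18+13+7 = 57
R16 - R7 - R18 - R3 - R38 - R29: 19+24+2+23+7 = 75
The minimum is 57 ms via R16 - R7 - R24 - R38 - R29.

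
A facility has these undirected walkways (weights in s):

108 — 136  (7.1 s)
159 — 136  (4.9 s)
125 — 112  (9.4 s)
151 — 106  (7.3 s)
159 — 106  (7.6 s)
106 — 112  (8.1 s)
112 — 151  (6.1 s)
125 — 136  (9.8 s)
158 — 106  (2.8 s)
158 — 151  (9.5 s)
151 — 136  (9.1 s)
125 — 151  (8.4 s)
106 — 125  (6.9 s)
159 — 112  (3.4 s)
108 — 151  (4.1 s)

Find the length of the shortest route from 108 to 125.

Settle nodes by increasing distance from 108:
108: 0
151: 4.1  (via 108)
136: 7.1  (via 108)
112: 10.2  (via 151)
106: 11.4  (via 151)
159: 12  (via 136)
125: 12.5  (via 151)
Shortest route: 108–151–125 = 12.5 s.

12.5 s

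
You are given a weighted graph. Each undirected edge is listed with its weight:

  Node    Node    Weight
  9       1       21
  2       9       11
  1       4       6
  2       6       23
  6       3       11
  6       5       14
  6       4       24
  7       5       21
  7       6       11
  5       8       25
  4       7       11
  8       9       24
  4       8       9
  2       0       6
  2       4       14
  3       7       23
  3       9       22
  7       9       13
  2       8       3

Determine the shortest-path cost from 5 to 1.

Enumerating some paths:
5–7–4–1: 21+11+6 = 38
5–8–4–1: 25+9+6 = 40
The minimum is 38 via 5–7–4–1.

38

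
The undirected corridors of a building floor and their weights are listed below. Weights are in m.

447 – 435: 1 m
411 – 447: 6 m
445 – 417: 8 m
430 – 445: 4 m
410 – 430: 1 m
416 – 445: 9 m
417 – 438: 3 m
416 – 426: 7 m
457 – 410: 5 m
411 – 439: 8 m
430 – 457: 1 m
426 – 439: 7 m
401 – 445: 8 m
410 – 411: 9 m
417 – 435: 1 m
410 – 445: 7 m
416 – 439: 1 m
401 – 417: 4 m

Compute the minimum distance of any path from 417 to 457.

Candidate routes:
417 → 401 → 445 → 430 → 457: 4+8+4+1 = 17
417 → 445 → 430 → 457: 8+4+1 = 13
The minimum is 13 m via 417 → 445 → 430 → 457.

13 m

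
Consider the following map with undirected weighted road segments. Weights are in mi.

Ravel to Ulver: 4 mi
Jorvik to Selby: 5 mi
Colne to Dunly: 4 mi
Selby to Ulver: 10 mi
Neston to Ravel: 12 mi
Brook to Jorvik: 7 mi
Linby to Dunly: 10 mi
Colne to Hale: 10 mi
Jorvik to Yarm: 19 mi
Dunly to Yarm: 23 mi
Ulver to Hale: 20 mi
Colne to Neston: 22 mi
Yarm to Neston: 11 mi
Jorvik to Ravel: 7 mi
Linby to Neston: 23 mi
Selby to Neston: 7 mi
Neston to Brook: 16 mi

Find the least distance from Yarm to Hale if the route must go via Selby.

Shortest Yarm→Selby: Yarm → Neston → Selby = 18
Shortest Selby→Hale: Selby → Ulver → Hale = 30
Total via Selby: 18 + 30 = 48 mi.

48 mi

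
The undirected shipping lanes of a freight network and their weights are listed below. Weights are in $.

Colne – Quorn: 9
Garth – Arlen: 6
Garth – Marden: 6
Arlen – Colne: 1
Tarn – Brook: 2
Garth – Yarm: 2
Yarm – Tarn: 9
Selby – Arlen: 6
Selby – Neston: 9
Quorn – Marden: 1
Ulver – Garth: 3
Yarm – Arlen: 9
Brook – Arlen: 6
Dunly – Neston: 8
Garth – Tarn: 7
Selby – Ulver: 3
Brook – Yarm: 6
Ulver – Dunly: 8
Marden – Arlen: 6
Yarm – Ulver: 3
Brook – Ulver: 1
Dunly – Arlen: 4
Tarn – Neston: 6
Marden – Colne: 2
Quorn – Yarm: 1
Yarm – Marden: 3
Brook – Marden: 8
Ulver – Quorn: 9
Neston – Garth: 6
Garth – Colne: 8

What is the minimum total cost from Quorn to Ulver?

Compare a few routes:
Quorn - Yarm - Garth - Ulver: 1+2+3 = 6
Quorn - Yarm - Ulver: 1+3 = 4
The minimum is $4 via Quorn - Yarm - Ulver.

$4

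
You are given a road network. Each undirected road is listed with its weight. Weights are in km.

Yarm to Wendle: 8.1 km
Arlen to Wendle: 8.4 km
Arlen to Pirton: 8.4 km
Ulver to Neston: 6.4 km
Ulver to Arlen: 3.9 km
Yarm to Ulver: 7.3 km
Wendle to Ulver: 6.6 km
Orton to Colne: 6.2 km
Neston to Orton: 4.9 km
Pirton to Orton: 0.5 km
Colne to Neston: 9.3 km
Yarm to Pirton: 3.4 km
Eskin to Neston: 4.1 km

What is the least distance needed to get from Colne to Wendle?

Shortest distances from Colne:
Colne: 0
Orton: 6.2  (via Colne)
Pirton: 6.7  (via Orton)
Neston: 9.3  (via Colne)
Yarm: 10.1  (via Pirton)
Eskin: 13.4  (via Neston)
Arlen: 15.1  (via Pirton)
Ulver: 15.7  (via Neston)
Wendle: 18.2  (via Yarm)
Shortest route: Colne → Orton → Pirton → Yarm → Wendle = 18.2 km.

18.2 km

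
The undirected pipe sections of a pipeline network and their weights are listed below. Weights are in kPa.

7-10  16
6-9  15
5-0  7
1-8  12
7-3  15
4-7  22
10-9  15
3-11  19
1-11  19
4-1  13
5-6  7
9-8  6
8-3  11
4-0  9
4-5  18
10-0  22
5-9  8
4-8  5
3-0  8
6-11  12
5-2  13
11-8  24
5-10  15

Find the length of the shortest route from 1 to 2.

Shortest distances from 1:
1: 0
8: 12  (via 1)
4: 13  (via 1)
9: 18  (via 8)
11: 19  (via 1)
0: 22  (via 4)
3: 23  (via 8)
5: 26  (via 9)
6: 31  (via 11)
10: 33  (via 9)
7: 35  (via 4)
2: 39  (via 5)
Shortest route: 1–8–9–5–2 = 39 kPa.

39 kPa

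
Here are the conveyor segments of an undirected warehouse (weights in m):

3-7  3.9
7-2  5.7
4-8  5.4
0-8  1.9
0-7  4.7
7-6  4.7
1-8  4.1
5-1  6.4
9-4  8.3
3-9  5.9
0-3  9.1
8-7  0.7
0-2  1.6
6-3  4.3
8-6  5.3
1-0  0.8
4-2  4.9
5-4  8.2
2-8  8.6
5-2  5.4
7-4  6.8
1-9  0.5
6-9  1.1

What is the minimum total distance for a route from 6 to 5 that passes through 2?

9.4 m

Shortest 6→2: 6 → 9 → 1 → 0 → 2 = 4
Best 2 to 5: 2 → 5 costing 5.4
Total via 2: 4 + 5.4 = 9.4 m.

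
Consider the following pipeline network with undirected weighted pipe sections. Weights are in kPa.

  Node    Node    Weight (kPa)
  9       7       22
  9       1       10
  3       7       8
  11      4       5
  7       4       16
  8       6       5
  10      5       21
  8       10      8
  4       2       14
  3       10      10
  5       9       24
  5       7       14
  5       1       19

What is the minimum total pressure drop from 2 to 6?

61 kPa

Running Dijkstra from 2:
2: 0
4: 14  (via 2)
11: 19  (via 4)
7: 30  (via 4)
3: 38  (via 7)
5: 44  (via 7)
10: 48  (via 3)
9: 52  (via 7)
8: 56  (via 10)
6: 61  (via 8)
Shortest route: 2–4–7–3–10–8–6 = 61 kPa.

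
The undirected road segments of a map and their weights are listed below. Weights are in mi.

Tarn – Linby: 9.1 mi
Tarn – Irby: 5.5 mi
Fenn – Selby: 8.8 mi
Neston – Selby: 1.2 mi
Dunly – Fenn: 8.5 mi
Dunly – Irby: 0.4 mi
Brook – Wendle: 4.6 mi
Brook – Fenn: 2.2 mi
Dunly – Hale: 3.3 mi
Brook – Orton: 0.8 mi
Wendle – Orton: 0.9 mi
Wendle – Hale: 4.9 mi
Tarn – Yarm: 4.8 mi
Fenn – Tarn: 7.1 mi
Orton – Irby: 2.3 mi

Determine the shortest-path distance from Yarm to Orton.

12.6 mi

Compare a few routes:
Yarm–Tarn–Fenn–Brook–Orton: 4.8+7.1+2.2+0.8 = 14.9
Yarm–Tarn–Irby–Orton: 4.8+5.5+2.3 = 12.6
Yarm–Tarn–Fenn–Brook–Wendle–Orton: 4.8+7.1+2.2+4.6+0.9 = 19.6
The minimum is 12.6 mi via Yarm–Tarn–Irby–Orton.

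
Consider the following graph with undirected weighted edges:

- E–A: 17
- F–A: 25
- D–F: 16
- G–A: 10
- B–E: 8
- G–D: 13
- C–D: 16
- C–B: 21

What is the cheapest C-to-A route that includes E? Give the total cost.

46

Best C to E: C–B–E costing 29
Shortest E→A: E–A = 17
Total via E: 29 + 17 = 46.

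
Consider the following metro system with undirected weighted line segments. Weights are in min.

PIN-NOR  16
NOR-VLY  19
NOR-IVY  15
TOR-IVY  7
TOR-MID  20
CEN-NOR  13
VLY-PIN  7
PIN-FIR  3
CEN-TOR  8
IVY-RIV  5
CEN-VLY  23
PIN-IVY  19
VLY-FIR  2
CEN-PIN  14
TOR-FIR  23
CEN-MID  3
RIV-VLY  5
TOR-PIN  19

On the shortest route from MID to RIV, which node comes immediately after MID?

Enumerating some paths:
MID - CEN - PIN - VLY - RIV: 3+14+7+5 = 29
MID - CEN - TOR - IVY - RIV: 3+8+7+5 = 23
MID - CEN - PIN - FIR - VLY - RIV: 3+14+3+2+5 = 27
MID - CEN - VLY - RIV: 3+23+5 = 31
Cheapest is MID - CEN - TOR - IVY - RIV at 23 min.
So from MID the first move is to CEN.

CEN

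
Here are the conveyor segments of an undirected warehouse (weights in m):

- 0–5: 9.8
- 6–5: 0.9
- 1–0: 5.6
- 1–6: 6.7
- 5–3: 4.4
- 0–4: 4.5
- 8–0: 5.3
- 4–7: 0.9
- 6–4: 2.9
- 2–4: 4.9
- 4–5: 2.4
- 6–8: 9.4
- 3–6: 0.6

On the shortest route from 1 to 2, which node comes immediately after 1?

6

Compare a few routes:
1–6–5–4–2: 6.7+0.9+2.4+4.9 = 14.9
1–6–4–2: 6.7+2.9+4.9 = 14.5
1–0–4–2: 5.6+4.5+4.9 = 15
The minimum is 14.5 m via 1–6–4–2.
So from 1 the first move is to 6.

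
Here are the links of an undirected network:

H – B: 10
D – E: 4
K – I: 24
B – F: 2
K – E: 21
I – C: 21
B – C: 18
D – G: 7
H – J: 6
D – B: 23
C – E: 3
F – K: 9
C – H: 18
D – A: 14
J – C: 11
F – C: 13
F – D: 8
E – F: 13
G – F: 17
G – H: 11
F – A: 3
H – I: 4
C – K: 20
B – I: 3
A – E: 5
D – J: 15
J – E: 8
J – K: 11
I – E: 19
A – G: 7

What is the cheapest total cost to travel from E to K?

Compare a few routes:
E → A → F → K: 5+3+9 = 17
E → J → K: 8+11 = 19
Cheapest is E → A → F → K at 17.

17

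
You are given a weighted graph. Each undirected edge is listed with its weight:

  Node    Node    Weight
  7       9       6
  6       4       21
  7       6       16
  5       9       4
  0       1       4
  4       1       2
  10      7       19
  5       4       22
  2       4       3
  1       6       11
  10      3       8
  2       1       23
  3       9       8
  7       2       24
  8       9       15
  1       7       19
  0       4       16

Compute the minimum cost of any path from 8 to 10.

Enumerating some paths:
8 - 9 - 3 - 10: 15+8+8 = 31
8 - 9 - 7 - 10: 15+6+19 = 40
The minimum is 31 via 8 - 9 - 3 - 10.

31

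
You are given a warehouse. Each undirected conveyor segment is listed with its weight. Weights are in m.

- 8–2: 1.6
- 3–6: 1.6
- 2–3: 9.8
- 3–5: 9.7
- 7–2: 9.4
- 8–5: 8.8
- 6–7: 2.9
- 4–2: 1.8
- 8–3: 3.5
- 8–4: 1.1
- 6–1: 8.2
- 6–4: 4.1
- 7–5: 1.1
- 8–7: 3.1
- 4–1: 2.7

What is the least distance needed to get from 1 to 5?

Running Dijkstra from 1:
1: 0
4: 2.7  (via 1)
8: 3.8  (via 4)
2: 4.5  (via 4)
6: 6.8  (via 4)
7: 6.9  (via 8)
3: 7.3  (via 8)
5: 8  (via 7)
Shortest route: 1 → 4 → 8 → 7 → 5 = 8 m.

8 m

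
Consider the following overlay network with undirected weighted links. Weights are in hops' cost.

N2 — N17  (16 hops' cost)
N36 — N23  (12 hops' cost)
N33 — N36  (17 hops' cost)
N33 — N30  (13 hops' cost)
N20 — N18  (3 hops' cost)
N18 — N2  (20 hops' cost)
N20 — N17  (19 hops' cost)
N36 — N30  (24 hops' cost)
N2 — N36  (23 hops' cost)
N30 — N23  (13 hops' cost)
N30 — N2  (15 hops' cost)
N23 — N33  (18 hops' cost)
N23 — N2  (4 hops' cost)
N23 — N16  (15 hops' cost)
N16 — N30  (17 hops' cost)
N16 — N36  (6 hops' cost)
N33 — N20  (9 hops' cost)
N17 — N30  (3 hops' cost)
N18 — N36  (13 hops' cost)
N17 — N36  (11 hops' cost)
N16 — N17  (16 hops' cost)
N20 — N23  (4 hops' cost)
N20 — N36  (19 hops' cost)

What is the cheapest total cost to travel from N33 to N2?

Compare a few routes:
N33–N23–N2: 18+4 = 22
N33–N20–N23–N2: 9+4+4 = 17
N33–N30–N2: 13+15 = 28
N33–N30–N23–N2: 13+13+4 = 30
Cheapest is N33–N20–N23–N2 at 17 hops' cost.

17 hops' cost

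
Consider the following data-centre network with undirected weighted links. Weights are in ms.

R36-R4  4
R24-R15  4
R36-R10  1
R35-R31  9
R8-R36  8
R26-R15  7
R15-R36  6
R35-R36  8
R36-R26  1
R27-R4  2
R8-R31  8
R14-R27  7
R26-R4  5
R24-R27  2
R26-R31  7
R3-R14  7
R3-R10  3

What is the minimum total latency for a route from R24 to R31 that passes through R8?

24 ms

Best R24 to R8: R24 → R27 → R4 → R36 → R8 costing 16
Best R8 to R31: R8 → R31 costing 8
Total via R8: 16 + 8 = 24 ms.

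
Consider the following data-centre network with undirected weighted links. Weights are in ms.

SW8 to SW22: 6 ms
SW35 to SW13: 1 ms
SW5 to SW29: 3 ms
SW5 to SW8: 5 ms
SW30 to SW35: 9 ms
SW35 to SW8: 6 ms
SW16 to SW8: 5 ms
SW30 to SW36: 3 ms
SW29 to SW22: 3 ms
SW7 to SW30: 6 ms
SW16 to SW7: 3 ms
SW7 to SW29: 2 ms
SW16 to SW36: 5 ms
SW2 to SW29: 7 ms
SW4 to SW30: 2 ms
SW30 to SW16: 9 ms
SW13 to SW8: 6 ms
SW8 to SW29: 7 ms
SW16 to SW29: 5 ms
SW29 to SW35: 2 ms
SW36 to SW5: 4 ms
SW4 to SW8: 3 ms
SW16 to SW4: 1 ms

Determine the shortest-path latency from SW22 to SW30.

11 ms

Shortest distances from SW22:
SW22: 0
SW29: 3  (via SW22)
SW7: 5  (via SW29)
SW35: 5  (via SW29)
SW8: 6  (via SW22)
SW5: 6  (via SW29)
SW13: 6  (via SW35)
SW16: 8  (via SW29)
SW4: 9  (via SW8)
SW2: 10  (via SW29)
SW36: 10  (via SW5)
SW30: 11  (via SW7)
Shortest route: SW22 → SW29 → SW7 → SW30 = 11 ms.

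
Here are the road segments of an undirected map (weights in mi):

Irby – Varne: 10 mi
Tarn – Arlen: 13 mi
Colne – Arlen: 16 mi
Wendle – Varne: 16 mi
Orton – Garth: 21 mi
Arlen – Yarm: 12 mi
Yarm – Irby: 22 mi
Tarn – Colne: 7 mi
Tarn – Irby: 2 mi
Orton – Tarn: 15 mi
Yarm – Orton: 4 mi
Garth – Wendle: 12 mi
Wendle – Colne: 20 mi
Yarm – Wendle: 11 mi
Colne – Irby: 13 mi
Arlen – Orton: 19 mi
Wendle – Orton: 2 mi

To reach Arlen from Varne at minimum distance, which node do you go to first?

Enumerating some paths:
Varne–Wendle–Orton–Yarm–Arlen: 16+2+4+12 = 34
Varne–Wendle–Orton–Arlen: 16+2+19 = 37
Varne–Irby–Tarn–Colne–Arlen: 10+2+7+16 = 35
Varne–Irby–Tarn–Arlen: 10+2+13 = 25
The minimum is 25 mi via Varne–Irby–Tarn–Arlen.
So from Varne the first move is to Irby.

Irby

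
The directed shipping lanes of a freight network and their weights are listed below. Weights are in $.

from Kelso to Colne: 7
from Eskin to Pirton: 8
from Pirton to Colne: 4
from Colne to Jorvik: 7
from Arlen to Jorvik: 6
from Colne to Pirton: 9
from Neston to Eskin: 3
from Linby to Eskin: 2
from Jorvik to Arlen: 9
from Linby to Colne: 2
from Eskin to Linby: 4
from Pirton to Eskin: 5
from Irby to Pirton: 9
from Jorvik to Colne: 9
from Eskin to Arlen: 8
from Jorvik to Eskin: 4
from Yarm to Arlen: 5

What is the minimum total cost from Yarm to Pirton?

$23

Running Dijkstra from Yarm:
Yarm: 0
Arlen: 5  (via Yarm)
Jorvik: 11  (via Arlen)
Eskin: 15  (via Jorvik)
Linby: 19  (via Eskin)
Colne: 20  (via Jorvik)
Pirton: 23  (via Eskin)
Shortest route: Yarm–Arlen–Jorvik–Eskin–Pirton = $23.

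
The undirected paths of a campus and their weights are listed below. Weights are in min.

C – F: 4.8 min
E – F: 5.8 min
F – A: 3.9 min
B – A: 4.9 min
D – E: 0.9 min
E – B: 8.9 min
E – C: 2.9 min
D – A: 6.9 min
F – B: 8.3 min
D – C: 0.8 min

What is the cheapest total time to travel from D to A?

6.9 min

Compare a few routes:
D → C → F → A: 0.8+4.8+3.9 = 9.5
D → A: 6.9 = 6.9
D → E → C → F → A: 0.9+2.9+4.8+3.9 = 12.5
D → E → F → A: 0.9+5.8+3.9 = 10.6
Cheapest is D → A at 6.9 min.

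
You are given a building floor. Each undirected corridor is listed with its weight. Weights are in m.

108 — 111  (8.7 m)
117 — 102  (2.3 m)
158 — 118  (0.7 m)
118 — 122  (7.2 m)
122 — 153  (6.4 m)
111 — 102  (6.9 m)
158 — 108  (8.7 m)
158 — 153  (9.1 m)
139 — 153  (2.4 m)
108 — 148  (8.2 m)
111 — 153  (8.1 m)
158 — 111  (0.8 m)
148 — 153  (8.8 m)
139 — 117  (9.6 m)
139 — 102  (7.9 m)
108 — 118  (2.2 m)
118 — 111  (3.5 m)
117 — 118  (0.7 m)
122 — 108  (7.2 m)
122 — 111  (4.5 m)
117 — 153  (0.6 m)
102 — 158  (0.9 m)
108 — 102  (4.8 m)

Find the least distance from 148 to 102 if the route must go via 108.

Best 148 to 108: 148–108 costing 8.2
Shortest 108→102: 108–118–158–102 = 3.8
Total via 108: 8.2 + 3.8 = 12 m.

12 m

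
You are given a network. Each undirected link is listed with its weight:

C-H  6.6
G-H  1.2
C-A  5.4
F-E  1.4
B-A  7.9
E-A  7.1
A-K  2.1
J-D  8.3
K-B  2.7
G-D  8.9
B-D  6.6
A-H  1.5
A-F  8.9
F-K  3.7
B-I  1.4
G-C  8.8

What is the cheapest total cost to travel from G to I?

Enumerating some paths:
G → D → B → I: 8.9+6.6+1.4 = 16.9
G → H → A → B → I: 1.2+1.5+7.9+1.4 = 12
G → H → A → K → B → I: 1.2+1.5+2.1+2.7+1.4 = 8.9
Cheapest is G → H → A → K → B → I at 8.9.

8.9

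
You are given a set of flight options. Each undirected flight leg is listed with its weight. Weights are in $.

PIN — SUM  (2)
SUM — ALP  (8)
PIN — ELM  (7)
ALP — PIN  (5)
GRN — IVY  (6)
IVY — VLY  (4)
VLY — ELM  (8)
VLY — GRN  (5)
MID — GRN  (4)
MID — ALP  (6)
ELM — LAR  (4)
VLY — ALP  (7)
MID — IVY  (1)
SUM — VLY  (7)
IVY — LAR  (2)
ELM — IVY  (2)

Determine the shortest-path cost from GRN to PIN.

Shortest distances from GRN:
GRN: 0
MID: 4  (via GRN)
IVY: 5  (via MID)
VLY: 5  (via GRN)
ELM: 7  (via IVY)
LAR: 7  (via IVY)
ALP: 10  (via MID)
SUM: 12  (via VLY)
PIN: 14  (via ELM)
Shortest route: GRN–MID–IVY–ELM–PIN = $14.

$14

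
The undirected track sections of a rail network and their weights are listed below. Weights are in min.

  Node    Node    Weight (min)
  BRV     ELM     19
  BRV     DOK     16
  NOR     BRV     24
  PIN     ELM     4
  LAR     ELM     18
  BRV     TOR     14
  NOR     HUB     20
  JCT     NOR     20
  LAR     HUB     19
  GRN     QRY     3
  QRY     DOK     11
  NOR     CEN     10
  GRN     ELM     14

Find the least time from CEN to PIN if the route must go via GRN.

Shortest CEN→GRN: CEN → NOR → BRV → DOK → QRY → GRN = 64
Shortest GRN→PIN: GRN → ELM → PIN = 18
Total via GRN: 64 + 18 = 82 min.

82 min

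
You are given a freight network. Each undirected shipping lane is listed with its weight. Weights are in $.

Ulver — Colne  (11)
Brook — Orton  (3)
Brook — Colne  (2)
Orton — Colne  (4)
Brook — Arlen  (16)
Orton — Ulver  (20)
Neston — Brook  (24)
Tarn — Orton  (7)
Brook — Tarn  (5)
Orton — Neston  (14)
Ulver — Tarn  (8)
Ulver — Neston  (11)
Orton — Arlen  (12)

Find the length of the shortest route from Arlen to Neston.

$26

Enumerating some paths:
Arlen → Brook → Colne → Orton → Neston: 16+2+4+14 = 36
Arlen → Brook → Orton → Neston: 16+3+14 = 33
Arlen → Orton → Neston: 12+14 = 26
Cheapest is Arlen → Orton → Neston at $26.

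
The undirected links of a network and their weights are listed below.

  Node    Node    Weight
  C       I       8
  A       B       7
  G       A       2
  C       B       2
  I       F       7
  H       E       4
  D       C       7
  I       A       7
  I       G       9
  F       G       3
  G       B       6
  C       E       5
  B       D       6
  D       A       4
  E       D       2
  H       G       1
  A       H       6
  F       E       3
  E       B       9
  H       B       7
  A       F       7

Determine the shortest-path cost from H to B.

7

Shortest distances from H:
H: 0
G: 1  (via H)
A: 3  (via G)
E: 4  (via H)
F: 4  (via G)
D: 6  (via E)
B: 7  (via H)
Shortest route: H–B = 7.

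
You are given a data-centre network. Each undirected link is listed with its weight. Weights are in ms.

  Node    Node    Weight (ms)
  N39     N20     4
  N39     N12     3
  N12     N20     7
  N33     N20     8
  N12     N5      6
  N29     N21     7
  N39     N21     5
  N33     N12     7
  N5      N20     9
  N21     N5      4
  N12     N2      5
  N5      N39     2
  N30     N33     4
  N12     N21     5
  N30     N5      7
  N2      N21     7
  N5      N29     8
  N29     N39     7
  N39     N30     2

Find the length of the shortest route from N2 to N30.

10 ms

Settle nodes by increasing distance from N2:
N2: 0
N12: 5  (via N2)
N21: 7  (via N2)
N39: 8  (via N12)
N30: 10  (via N39)
Shortest route: N2 → N12 → N39 → N30 = 10 ms.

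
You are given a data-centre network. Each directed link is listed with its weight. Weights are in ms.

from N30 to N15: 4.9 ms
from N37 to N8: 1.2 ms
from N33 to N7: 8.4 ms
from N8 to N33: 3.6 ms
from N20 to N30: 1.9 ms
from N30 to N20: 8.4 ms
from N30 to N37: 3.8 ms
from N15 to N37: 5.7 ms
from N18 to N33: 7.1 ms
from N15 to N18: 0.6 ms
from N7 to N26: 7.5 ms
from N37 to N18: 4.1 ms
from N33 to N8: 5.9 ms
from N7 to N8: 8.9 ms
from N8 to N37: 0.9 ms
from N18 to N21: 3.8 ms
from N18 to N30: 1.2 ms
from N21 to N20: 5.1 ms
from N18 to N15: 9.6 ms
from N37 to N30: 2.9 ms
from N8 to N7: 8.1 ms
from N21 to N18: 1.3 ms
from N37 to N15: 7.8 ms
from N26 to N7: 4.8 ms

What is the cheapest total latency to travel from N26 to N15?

22.4 ms

Shortest distances from N26:
N26: 0
N7: 4.8  (via N26)
N8: 13.7  (via N7)
N37: 14.6  (via N8)
N33: 17.3  (via N8)
N30: 17.5  (via N37)
N18: 18.7  (via N37)
N15: 22.4  (via N37)
Shortest route: N26–N7–N8–N37–N15 = 22.4 ms.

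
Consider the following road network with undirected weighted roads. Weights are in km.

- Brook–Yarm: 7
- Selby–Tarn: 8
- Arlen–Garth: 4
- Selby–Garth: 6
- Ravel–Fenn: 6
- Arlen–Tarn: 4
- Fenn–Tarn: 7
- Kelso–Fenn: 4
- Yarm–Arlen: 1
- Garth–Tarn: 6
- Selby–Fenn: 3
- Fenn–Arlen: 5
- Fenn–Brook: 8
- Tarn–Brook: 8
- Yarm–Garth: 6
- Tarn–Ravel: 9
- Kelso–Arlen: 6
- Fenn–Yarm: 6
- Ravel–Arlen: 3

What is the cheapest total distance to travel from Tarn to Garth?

Enumerating some paths:
Tarn → Garth: 6 = 6
Tarn → Arlen → Garth: 4+4 = 8
Tarn → Arlen → Yarm → Garth: 4+1+6 = 11
Cheapest is Tarn → Garth at 6 km.

6 km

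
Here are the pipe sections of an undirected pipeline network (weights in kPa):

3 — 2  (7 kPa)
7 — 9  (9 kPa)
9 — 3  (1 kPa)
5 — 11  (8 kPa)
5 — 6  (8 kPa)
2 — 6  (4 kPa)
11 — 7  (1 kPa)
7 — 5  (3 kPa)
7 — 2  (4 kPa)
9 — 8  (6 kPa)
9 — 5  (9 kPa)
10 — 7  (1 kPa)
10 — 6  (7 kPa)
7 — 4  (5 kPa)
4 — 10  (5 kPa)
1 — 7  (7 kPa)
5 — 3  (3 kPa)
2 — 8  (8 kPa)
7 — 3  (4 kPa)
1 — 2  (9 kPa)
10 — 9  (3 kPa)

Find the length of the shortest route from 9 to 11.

Compare a few routes:
9 → 3 → 7 → 11: 1+4+1 = 6
9 → 10 → 7 → 11: 3+1+1 = 5
Cheapest is 9 → 10 → 7 → 11 at 5 kPa.

5 kPa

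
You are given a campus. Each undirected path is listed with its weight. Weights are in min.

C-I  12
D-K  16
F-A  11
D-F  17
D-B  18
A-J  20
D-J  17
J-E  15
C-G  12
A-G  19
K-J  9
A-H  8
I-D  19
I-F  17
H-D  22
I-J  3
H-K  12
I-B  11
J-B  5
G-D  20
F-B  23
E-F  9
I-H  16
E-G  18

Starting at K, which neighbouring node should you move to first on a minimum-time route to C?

Compare a few routes:
K–J–I–C: 9+3+12 = 24
K–D–I–C: 16+19+12 = 47
K–H–I–C: 12+16+12 = 40
K–J–B–I–C: 9+5+11+12 = 37
Cheapest is K–J–I–C at 24 min.
So from K the first move is to J.

J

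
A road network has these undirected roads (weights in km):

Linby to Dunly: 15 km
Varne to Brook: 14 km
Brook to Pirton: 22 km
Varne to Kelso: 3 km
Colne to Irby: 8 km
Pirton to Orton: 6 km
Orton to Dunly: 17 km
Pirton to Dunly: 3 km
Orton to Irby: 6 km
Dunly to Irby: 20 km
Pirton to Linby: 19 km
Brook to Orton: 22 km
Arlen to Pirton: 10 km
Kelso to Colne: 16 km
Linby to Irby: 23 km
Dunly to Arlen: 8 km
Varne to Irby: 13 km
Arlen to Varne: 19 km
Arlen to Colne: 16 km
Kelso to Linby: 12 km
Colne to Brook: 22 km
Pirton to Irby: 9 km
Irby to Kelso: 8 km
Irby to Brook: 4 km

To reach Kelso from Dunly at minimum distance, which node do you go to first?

Candidate routes:
Dunly - Pirton - Orton - Irby - Kelso: 3+6+6+8 = 23
Dunly - Pirton - Irby - Kelso: 3+9+8 = 20
The minimum is 20 km via Dunly - Pirton - Irby - Kelso.
So from Dunly the first move is to Pirton.

Pirton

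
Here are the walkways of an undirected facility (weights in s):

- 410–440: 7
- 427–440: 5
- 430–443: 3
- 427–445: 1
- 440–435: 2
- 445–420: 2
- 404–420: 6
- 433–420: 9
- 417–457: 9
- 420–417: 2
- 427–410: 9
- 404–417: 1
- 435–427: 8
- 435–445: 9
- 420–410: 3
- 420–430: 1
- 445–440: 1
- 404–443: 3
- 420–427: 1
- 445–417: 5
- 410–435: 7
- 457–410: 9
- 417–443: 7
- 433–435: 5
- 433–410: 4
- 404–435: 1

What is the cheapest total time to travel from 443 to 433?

9 s

Settle nodes by increasing distance from 443:
443: 0
404: 3  (via 443)
430: 3  (via 443)
435: 4  (via 404)
417: 4  (via 404)
420: 4  (via 430)
427: 5  (via 420)
440: 6  (via 435)
445: 6  (via 420)
410: 7  (via 420)
433: 9  (via 435)
Shortest route: 443–404–435–433 = 9 s.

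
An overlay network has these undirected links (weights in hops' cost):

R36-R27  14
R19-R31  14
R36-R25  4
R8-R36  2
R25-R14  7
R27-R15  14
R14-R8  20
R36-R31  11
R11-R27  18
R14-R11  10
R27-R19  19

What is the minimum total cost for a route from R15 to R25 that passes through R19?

62 hops' cost

Best R15 to R19: R15–R27–R19 costing 33
Best R19 to R25: R19–R31–R36–R25 costing 29
Total via R19: 33 + 29 = 62 hops' cost.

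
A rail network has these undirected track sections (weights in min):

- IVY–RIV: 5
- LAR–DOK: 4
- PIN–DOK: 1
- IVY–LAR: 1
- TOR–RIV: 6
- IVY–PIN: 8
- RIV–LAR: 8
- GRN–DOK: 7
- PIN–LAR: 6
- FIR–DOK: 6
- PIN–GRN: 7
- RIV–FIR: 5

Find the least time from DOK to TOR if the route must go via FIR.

17 min

Best DOK to FIR: DOK–FIR costing 6
Shortest FIR→TOR: FIR–RIV–TOR = 11
Total via FIR: 6 + 11 = 17 min.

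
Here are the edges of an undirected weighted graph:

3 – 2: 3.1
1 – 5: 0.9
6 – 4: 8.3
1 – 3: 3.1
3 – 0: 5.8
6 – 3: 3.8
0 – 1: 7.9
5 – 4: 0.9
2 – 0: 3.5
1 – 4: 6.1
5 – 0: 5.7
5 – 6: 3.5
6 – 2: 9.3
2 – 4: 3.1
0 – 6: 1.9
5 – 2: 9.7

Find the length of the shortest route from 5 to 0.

Running Dijkstra from 5:
5: 0
1: 0.9  (via 5)
4: 0.9  (via 5)
6: 3.5  (via 5)
2: 4  (via 4)
3: 4  (via 1)
0: 5.4  (via 6)
Shortest route: 5–6–0 = 5.4.

5.4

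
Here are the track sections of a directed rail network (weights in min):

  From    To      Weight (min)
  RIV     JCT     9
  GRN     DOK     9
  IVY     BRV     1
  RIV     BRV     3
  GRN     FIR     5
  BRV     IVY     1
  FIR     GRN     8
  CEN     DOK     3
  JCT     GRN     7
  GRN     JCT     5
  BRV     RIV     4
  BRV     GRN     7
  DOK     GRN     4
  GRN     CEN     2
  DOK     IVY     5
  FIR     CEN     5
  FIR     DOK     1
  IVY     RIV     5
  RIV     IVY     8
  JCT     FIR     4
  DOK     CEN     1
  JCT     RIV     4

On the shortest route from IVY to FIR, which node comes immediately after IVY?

Candidate routes:
IVY → BRV → GRN → FIR: 1+7+5 = 13
IVY → BRV → GRN → JCT → FIR: 1+7+5+4 = 17
IVY → BRV → RIV → JCT → FIR: 1+4+9+4 = 18
Cheapest is IVY → BRV → GRN → FIR at 13 min.
So from IVY the first move is to BRV.

BRV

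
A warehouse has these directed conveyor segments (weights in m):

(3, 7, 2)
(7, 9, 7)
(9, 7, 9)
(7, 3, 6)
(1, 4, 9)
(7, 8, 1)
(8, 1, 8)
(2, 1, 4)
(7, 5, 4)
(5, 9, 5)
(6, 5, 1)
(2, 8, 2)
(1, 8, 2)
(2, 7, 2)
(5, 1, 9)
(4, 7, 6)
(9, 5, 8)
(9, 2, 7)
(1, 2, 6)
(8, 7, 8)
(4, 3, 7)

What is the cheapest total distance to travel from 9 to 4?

Enumerating some paths:
9–2–8–1–4: 7+2+8+9 = 26
9–2–1–4: 7+4+9 = 20
Cheapest is 9–2–1–4 at 20 m.

20 m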